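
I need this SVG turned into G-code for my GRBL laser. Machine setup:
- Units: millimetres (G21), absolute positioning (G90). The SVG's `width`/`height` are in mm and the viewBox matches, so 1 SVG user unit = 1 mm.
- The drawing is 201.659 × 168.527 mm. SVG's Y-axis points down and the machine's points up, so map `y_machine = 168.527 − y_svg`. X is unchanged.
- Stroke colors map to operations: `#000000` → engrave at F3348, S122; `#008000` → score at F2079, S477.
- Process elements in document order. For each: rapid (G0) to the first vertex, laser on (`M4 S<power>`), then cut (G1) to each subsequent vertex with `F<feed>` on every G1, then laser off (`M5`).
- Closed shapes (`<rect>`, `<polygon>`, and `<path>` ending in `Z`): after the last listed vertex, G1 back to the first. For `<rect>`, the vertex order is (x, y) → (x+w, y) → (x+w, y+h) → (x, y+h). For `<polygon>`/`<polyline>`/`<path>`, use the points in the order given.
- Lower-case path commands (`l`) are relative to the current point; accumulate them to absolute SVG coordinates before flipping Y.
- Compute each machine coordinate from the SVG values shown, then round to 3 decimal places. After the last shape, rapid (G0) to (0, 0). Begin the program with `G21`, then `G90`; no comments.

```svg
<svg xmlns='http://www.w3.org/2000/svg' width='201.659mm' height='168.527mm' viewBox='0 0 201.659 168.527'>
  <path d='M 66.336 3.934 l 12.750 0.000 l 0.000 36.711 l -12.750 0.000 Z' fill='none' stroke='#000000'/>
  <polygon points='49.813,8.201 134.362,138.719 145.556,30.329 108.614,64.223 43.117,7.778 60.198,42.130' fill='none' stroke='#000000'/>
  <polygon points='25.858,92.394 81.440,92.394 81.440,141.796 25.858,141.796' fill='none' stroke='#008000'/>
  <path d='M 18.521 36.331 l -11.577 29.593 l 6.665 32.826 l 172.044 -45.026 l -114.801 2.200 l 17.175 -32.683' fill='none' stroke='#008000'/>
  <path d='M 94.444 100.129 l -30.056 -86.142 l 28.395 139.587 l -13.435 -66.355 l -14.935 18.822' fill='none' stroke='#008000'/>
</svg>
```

G21
G90
G0 X66.336 Y164.593
M4 S122
G1 X79.086 Y164.593 F3348
G1 X79.086 Y127.882 F3348
G1 X66.336 Y127.882 F3348
G1 X66.336 Y164.593 F3348
M5
G0 X49.813 Y160.326
M4 S122
G1 X134.362 Y29.808 F3348
G1 X145.556 Y138.198 F3348
G1 X108.614 Y104.304 F3348
G1 X43.117 Y160.749 F3348
G1 X60.198 Y126.397 F3348
G1 X49.813 Y160.326 F3348
M5
G0 X25.858 Y76.133
M4 S477
G1 X81.440 Y76.133 F2079
G1 X81.440 Y26.731 F2079
G1 X25.858 Y26.731 F2079
G1 X25.858 Y76.133 F2079
M5
G0 X18.521 Y132.196
M4 S477
G1 X6.944 Y102.603 F2079
G1 X13.609 Y69.777 F2079
G1 X185.653 Y114.803 F2079
G1 X70.852 Y112.603 F2079
G1 X88.027 Y145.286 F2079
M5
G0 X94.444 Y68.398
M4 S477
G1 X64.388 Y154.540 F2079
G1 X92.783 Y14.953 F2079
G1 X79.348 Y81.308 F2079
G1 X64.413 Y62.486 F2079
M5
G0 X0.000 Y0.000

viewBox `0 0 201.659 168.527` with mm width/height → 1 unit = 1 mm. Flip: y_m = 168.527 − y_svg.

**Shape 1** — `<path>` rectangle, stroke `#000000` → engrave (S122, F3348). Machine vertices: (66.336,164.593) → (79.086,164.593) → (79.086,127.882) → (66.336,127.882) → (66.336,164.593). Closed: final G1 returns to the first vertex.

**Shape 2** — `<polygon>` closed polygon, stroke `#000000` → engrave (S122, F3348). Machine vertices: (49.813,160.326) → (134.362,29.808) → (145.556,138.198) → (108.614,104.304) → (43.117,160.749) → (60.198,126.397) → (49.813,160.326). Closed: final G1 returns to the first vertex.

**Shape 3** — `<polygon>` rectangle, stroke `#008000` → score (S477, F2079). Machine vertices: (25.858,76.133) → (81.440,76.133) → (81.440,26.731) → (25.858,26.731) → (25.858,76.133). Closed: final G1 returns to the first vertex.

**Shape 4** — `<path>` open polyline, stroke `#008000` → score (S477, F2079). Machine vertices: (18.521,132.196) → (6.944,102.603) → (13.609,69.777) → (185.653,114.803) → (70.852,112.603) → (88.027,145.286). Open path.

**Shape 5** — `<path>` open polyline, stroke `#008000` → score (S477, F2079). Machine vertices: (94.444,68.398) → (64.388,154.540) → (92.783,14.953) → (79.348,81.308) → (64.413,62.486). Open path.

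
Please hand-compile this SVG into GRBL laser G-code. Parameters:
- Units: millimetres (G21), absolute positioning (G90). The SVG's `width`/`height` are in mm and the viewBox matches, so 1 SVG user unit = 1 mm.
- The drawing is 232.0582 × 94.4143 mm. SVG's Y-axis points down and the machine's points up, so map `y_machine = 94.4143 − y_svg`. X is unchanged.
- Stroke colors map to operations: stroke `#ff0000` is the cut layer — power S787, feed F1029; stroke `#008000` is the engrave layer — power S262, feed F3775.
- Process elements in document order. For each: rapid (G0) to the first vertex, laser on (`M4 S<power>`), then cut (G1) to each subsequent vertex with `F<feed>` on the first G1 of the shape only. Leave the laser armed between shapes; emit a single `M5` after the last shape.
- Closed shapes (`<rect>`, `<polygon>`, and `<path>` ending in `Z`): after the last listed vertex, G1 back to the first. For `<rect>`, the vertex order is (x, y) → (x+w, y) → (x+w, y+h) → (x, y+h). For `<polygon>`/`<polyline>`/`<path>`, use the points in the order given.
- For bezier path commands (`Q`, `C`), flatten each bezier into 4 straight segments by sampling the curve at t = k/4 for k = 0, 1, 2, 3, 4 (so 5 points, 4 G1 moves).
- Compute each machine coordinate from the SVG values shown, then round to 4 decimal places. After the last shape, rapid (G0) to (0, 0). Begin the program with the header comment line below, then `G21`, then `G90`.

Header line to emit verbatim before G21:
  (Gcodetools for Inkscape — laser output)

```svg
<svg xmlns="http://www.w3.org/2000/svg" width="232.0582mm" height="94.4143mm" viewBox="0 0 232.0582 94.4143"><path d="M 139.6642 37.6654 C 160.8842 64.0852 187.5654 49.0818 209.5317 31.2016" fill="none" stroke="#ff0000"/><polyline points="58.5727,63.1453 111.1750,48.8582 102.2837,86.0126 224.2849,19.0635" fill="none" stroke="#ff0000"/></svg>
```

Since the viewBox matches the mm dimensions, user units are millimetres directly. The only transform is the Y-flip y_m = 94.4143 − y_svg.

Shape 1 is a cubic bezier drawn with `<path>`. Its stroke #ff0000 means cut at S787, F1029. After flipping Y the toolpath is (139.6642,56.7489) → (156.4442,44.0986) → (174.3181,43.3683) → (192.3319,50.9442) → (209.5317,63.2127).

Shape 2 is a open polyline drawn with `<polyline>`. Its stroke #ff0000 means cut at S787, F1029. After flipping Y the toolpath is (58.5727,31.2690) → (111.1750,45.5561) → (102.2837,8.4017) → (224.2849,75.3508).

(Gcodetools for Inkscape — laser output)
G21
G90
G0 X139.6642 Y56.7489
M4 S787
G1 X156.4442 Y44.0986 F1029
G1 X174.3181 Y43.3683
G1 X192.3319 Y50.9442
G1 X209.5317 Y63.2127
G0 X58.5727 Y31.2690
M4 S787
G1 X111.1750 Y45.5561 F1029
G1 X102.2837 Y8.4017
G1 X224.2849 Y75.3508
M5
G0 X0.0000 Y0.0000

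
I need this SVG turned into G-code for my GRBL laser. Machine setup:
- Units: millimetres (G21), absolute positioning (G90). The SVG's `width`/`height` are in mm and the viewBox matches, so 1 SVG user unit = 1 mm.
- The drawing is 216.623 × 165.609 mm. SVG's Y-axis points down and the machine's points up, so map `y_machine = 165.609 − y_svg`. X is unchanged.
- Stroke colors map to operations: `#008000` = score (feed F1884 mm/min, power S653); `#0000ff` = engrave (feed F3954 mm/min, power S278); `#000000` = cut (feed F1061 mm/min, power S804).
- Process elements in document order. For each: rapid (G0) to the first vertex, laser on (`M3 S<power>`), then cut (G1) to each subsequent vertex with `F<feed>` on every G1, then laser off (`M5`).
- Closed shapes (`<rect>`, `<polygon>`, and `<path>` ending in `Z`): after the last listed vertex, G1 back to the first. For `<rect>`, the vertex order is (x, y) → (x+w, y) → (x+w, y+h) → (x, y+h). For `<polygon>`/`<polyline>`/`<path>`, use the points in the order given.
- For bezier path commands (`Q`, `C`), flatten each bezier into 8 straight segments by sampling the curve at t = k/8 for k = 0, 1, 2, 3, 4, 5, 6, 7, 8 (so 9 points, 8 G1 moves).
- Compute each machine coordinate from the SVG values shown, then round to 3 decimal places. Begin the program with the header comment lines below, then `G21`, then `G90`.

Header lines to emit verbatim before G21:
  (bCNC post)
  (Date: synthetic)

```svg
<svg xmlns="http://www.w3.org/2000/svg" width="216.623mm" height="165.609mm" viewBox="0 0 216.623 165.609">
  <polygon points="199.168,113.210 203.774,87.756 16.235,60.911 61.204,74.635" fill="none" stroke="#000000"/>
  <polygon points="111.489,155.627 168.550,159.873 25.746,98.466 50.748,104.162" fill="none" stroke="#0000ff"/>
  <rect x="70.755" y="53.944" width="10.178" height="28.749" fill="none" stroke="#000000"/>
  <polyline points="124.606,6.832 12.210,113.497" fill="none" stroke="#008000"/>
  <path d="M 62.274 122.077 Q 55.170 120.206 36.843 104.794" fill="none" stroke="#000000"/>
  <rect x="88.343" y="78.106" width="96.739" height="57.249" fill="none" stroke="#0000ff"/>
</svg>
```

(bCNC post)
(Date: synthetic)
G21
G90
G0 X199.168 Y52.399
M3 S804
G1 X203.774 Y77.853 F1061
G1 X16.235 Y104.698 F1061
G1 X61.204 Y90.974 F1061
G1 X199.168 Y52.399 F1061
M5
G0 X111.489 Y9.982
M3 S278
G1 X168.550 Y5.736 F3954
G1 X25.746 Y67.143 F3954
G1 X50.748 Y61.447 F3954
G1 X111.489 Y9.982 F3954
M5
G0 X70.755 Y111.665
M3 S804
G1 X80.933 Y111.665 F1061
G1 X80.933 Y82.916 F1061
G1 X70.755 Y82.916 F1061
G1 X70.755 Y111.665 F1061
M5
G0 X124.606 Y158.777
M3 S653
G1 X12.210 Y52.112 F1884
M5
G0 X62.274 Y43.532
M3 S804
G1 X60.323 Y44.211 F1061
G1 X58.021 Y45.314 F1061
G1 X55.368 Y46.839 F1061
G1 X52.364 Y48.788 F1061
G1 X49.010 Y51.160 F1061
G1 X45.305 Y53.955 F1061
G1 X41.249 Y57.174 F1061
G1 X36.843 Y60.815 F1061
M5
G0 X88.343 Y87.503
M3 S278
G1 X185.082 Y87.503 F3954
G1 X185.082 Y30.254 F3954
G1 X88.343 Y30.254 F3954
G1 X88.343 Y87.503 F3954
M5

viewBox `0 0 216.623 165.609` with mm width/height → 1 unit = 1 mm. Flip: y_m = 165.609 − y_svg.

**Shape 1** — `<polygon>` closed polygon, stroke `#000000` → cut (S804, F1061). Machine vertices: (199.168,52.399) → (203.774,77.853) → (16.235,104.698) → (61.204,90.974) → (199.168,52.399). Closed: final G1 returns to the first vertex.

**Shape 2** — `<polygon>` closed polygon, stroke `#0000ff` → engrave (S278, F3954). Machine vertices: (111.489,9.982) → (168.550,5.736) → (25.746,67.143) → (50.748,61.447) → (111.489,9.982). Closed: final G1 returns to the first vertex.

**Shape 3** — `<rect>` rectangle, stroke `#000000` → cut (S804, F1061). Machine vertices: (70.755,111.665) → (80.933,111.665) → (80.933,82.916) → (70.755,82.916) → (70.755,111.665). Closed: final G1 returns to the first vertex.

**Shape 4** — `<polyline>` line segment, stroke `#008000` → score (S653, F1884). Machine vertices: (124.606,158.777) → (12.210,52.112). Open path.

**Shape 5** — `<path>` quadratic bezier, stroke `#000000` → cut (S804, F1061). Control points (SVG): P0=(62.274,122.077), P1=(55.170,120.206), P2=(36.843,104.794); sampled at t=k/8. Machine vertices: (62.274,43.532) → (60.323,44.211) → (58.021,45.314) → (55.368,46.839) → (52.364,48.788) → (49.010,51.160) → (45.305,53.955) → (41.249,57.174) → (36.843,60.815). Open path.

**Shape 6** — `<rect>` rectangle, stroke `#0000ff` → engrave (S278, F3954). Machine vertices: (88.343,87.503) → (185.082,87.503) → (185.082,30.254) → (88.343,30.254) → (88.343,87.503). Closed: final G1 returns to the first vertex.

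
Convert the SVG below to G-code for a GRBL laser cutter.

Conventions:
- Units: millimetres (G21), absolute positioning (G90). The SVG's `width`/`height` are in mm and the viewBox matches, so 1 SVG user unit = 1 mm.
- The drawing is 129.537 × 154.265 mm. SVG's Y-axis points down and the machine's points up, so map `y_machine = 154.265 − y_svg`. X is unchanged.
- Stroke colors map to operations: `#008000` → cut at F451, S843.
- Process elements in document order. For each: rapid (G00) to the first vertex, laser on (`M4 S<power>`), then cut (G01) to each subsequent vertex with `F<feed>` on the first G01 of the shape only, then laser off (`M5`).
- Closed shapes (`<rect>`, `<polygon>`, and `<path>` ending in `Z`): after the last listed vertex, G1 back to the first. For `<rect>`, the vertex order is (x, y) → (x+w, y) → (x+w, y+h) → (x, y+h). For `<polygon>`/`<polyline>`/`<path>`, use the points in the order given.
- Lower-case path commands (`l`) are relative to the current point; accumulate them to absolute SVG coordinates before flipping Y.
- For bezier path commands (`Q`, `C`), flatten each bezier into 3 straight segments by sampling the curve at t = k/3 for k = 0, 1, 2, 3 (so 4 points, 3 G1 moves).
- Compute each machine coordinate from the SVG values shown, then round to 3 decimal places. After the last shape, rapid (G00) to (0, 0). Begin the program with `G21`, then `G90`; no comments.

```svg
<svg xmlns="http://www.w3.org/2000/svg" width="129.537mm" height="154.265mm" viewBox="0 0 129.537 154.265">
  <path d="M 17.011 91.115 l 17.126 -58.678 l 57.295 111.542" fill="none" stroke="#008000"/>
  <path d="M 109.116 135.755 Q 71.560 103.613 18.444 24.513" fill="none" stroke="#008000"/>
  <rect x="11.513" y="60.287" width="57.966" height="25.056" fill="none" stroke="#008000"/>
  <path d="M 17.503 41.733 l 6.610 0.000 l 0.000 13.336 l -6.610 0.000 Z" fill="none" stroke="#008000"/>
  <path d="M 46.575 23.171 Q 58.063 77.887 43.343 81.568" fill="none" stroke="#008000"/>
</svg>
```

1 u = 1 mm; y_m = 154.265 − y.

[1] `<path>` open polyline, #008000→cut S843 F451: (17.011,63.150) → (34.137,121.828) → (91.432,10.286)

[2] `<path>` quadratic bezier, #008000→cut S843 F451: (109.116,18.510) → (82.350,45.156) → (52.126,82.236) → (18.444,129.752)

[3] `<rect>` rectangle, #008000→cut S843 F451: (11.513,93.978) → (69.479,93.978) → (69.479,68.922) → (11.513,68.922) → (11.513,93.978) (closed)

[4] `<path>` rectangle, #008000→cut S843 F451: (17.503,112.532) → (24.113,112.532) → (24.113,99.196) → (17.503,99.196) → (17.503,112.532) (closed)

[5] `<path>` quadratic bezier, #008000→cut S843 F451: (46.575,131.094) → (51.322,100.287) → (50.244,80.822) → (43.343,72.697)

G21
G90
G00 X17.011 Y63.150
M4 S843
G01 X34.137 Y121.828 F451
G01 X91.432 Y10.286
M5
G00 X109.116 Y18.510
M4 S843
G01 X82.350 Y45.156 F451
G01 X52.126 Y82.236
G01 X18.444 Y129.752
M5
G00 X11.513 Y93.978
M4 S843
G01 X69.479 Y93.978 F451
G01 X69.479 Y68.922
G01 X11.513 Y68.922
G01 X11.513 Y93.978
M5
G00 X17.503 Y112.532
M4 S843
G01 X24.113 Y112.532 F451
G01 X24.113 Y99.196
G01 X17.503 Y99.196
G01 X17.503 Y112.532
M5
G00 X46.575 Y131.094
M4 S843
G01 X51.322 Y100.287 F451
G01 X50.244 Y80.822
G01 X43.343 Y72.697
M5
G00 X0.000 Y0.000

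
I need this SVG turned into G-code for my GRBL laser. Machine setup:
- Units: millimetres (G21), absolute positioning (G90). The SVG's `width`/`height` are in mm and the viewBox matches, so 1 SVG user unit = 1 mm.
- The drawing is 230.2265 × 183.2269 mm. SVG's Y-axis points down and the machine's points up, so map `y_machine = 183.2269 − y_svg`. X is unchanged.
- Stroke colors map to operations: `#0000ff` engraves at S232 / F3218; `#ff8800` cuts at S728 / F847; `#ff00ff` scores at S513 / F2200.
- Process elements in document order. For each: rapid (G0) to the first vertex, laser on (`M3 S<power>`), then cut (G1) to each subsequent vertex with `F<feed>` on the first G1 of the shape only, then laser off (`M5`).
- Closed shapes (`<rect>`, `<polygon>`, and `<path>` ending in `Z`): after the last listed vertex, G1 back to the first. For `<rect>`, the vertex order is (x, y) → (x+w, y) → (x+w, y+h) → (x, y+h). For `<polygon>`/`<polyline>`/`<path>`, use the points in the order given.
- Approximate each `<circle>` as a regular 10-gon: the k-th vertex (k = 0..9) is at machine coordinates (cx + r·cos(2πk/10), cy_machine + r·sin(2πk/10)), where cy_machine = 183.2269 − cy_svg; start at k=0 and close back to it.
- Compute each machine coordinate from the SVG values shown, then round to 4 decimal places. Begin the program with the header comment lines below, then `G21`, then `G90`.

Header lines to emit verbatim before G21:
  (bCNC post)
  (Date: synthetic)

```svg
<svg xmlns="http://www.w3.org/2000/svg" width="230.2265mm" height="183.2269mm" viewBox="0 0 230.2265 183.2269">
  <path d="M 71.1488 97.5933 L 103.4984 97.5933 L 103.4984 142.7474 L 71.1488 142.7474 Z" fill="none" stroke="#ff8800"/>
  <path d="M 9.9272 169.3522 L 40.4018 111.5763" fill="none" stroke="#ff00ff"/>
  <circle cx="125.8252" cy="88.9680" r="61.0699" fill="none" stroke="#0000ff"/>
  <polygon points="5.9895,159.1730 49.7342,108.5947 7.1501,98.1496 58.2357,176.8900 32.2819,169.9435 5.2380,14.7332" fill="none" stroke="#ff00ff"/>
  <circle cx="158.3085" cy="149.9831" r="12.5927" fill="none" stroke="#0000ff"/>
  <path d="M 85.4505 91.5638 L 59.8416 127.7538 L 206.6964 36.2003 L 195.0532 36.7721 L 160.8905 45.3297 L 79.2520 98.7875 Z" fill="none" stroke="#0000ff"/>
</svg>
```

(bCNC post)
(Date: synthetic)
G21
G90
G0 X71.1488 Y85.6336
M3 S728
G1 X103.4984 Y85.6336 F847
G1 X103.4984 Y40.4795
G1 X71.1488 Y40.4795
G1 X71.1488 Y85.6336
M5
G0 X9.9272 Y13.8747
M3 S513
G1 X40.4018 Y71.6506 F2200
M5
G0 X186.8951 Y94.2589
M3 S232
G1 X175.2318 Y130.1549 F3218
G1 X144.6968 Y152.3398
G1 X106.9536 Y152.3398
G1 X76.4186 Y130.1549
G1 X64.7553 Y94.2589
G1 X76.4186 Y58.3629
G1 X106.9536 Y36.1780
G1 X144.6968 Y36.1780
G1 X175.2318 Y58.3629
G1 X186.8951 Y94.2589
M5
G0 X5.9895 Y24.0539
M3 S513
G1 X49.7342 Y74.6322 F2200
G1 X7.1501 Y85.0773
G1 X58.2357 Y6.3369
G1 X32.2819 Y13.2834
G1 X5.2380 Y168.4937
G1 X5.9895 Y24.0539
M5
G0 X170.9012 Y33.2438
M3 S232
G1 X168.4962 Y40.6456 F3218
G1 X162.1999 Y45.2202
G1 X154.4171 Y45.2202
G1 X148.1208 Y40.6456
G1 X145.7158 Y33.2438
G1 X148.1208 Y25.8420
G1 X154.4171 Y21.2674
G1 X162.1999 Y21.2674
G1 X168.4962 Y25.8420
G1 X170.9012 Y33.2438
M5
G0 X85.4505 Y91.6631
M3 S232
G1 X59.8416 Y55.4731 F3218
G1 X206.6964 Y147.0266
G1 X195.0532 Y146.4548
G1 X160.8905 Y137.8972
G1 X79.2520 Y84.4394
G1 X85.4505 Y91.6631
M5

1 u = 1 mm; y_m = 183.2269 − y.

[1] `<path>` rectangle, #ff8800→cut S728 F847: (71.1488,85.6336) → (103.4984,85.6336) → (103.4984,40.4795) → (71.1488,40.4795) → (71.1488,85.6336) (closed)

[2] `<path>` line segment, #ff00ff→score S513 F2200: (9.9272,13.8747) → (40.4018,71.6506)

[3] `<circle>` circle, #0000ff→engrave S232 F3218: (186.8951,94.2589) → (175.2318,130.1549) → (144.6968,152.3398) → (106.9536,152.3398) → (76.4186,130.1549) → (64.7553,94.2589) → (76.4186,58.3629) → (106.9536,36.1780) → (144.6968,36.1780) → (175.2318,58.3629) → (186.8951,94.2589) (closed)

[4] `<polygon>` closed polygon, #ff00ff→score S513 F2200: (5.9895,24.0539) → (49.7342,74.6322) → (7.1501,85.0773) → (58.2357,6.3369) → (32.2819,13.2834) → (5.2380,168.4937) → (5.9895,24.0539) (closed)

[5] `<circle>` circle, #0000ff→engrave S232 F3218: (170.9012,33.2438) → (168.4962,40.6456) → (162.1999,45.2202) → (154.4171,45.2202) → (148.1208,40.6456) → (145.7158,33.2438) → (148.1208,25.8420) → (154.4171,21.2674) → (162.1999,21.2674) → (168.4962,25.8420) → (170.9012,33.2438) (closed)

[6] `<path>` closed polygon, #0000ff→engrave S232 F3218: (85.4505,91.6631) → (59.8416,55.4731) → (206.6964,147.0266) → (195.0532,146.4548) → (160.8905,137.8972) → (79.2520,84.4394) → (85.4505,91.6631) (closed)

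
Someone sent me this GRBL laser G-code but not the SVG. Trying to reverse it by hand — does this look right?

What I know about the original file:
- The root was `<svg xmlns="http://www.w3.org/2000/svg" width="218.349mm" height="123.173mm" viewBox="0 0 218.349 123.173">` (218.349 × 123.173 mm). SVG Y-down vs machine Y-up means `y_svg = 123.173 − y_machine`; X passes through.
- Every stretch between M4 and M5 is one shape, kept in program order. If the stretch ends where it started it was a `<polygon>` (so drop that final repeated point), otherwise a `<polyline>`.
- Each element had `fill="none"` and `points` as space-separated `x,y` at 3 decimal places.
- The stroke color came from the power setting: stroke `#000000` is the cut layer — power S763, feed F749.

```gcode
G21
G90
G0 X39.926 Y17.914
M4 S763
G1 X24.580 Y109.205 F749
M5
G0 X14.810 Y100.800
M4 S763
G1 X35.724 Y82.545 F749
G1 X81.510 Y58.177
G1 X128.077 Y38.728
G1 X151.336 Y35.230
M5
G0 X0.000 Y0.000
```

<svg xmlns="http://www.w3.org/2000/svg" width="218.349mm" height="123.173mm" viewBox="0 0 218.349 123.173">
  <polyline points="39.926,105.259 24.580,13.968" fill="none" stroke="#000000"/>
  <polyline points="14.810,22.373 35.724,40.628 81.510,64.996 128.077,84.445 151.336,87.943" fill="none" stroke="#000000"/>
</svg>

y_svg = 123.173 − y_m. Every run uses S763, so all elements get stroke `#000000` (cut).

[1] open run; points: 39.926,105.259 24.580,13.968

[2] open run; points: 14.810,22.373 35.724,40.628 81.510,64.996 128.077,84.445 151.336,87.943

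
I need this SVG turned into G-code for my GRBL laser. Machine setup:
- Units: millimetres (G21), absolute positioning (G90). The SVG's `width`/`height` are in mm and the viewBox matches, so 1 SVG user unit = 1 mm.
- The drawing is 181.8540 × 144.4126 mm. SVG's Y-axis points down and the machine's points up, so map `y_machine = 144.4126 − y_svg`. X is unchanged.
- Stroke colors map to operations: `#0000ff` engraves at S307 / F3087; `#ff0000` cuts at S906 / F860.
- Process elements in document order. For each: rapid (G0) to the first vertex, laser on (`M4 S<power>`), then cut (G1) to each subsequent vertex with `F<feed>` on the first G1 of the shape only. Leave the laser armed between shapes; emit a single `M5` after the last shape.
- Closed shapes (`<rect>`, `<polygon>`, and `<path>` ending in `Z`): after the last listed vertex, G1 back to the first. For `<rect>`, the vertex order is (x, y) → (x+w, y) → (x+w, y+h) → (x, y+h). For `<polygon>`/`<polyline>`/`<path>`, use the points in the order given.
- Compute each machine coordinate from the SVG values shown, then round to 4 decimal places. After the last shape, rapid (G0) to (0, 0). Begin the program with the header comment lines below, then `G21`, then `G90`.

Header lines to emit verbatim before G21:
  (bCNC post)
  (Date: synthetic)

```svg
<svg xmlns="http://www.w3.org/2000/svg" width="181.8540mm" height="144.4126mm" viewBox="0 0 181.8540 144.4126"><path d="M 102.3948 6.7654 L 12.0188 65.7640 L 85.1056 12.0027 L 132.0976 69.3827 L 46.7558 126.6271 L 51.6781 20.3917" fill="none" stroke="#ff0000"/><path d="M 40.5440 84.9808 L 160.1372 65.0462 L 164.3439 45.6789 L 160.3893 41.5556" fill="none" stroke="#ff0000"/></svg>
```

(bCNC post)
(Date: synthetic)
G21
G90
G0 X102.3948 Y137.6472
M4 S906
G1 X12.0188 Y78.6486 F860
G1 X85.1056 Y132.4099
G1 X132.0976 Y75.0299
G1 X46.7558 Y17.7855
G1 X51.6781 Y124.0209
G0 X40.5440 Y59.4318
M4 S906
G1 X160.1372 Y79.3664 F860
G1 X164.3439 Y98.7337
G1 X160.3893 Y102.8570
M5
G0 X0.0000 Y0.0000

Since the viewBox matches the mm dimensions, user units are millimetres directly. The only transform is the Y-flip y_m = 144.4126 − y_svg.

Shape 1 is a open polyline drawn with `<path>`. Its stroke #ff0000 means cut at S906, F860. After flipping Y the toolpath is (102.3948,137.6472) → (12.0188,78.6486) → (85.1056,132.4099) → (132.0976,75.0299) → (46.7558,17.7855) → (51.6781,124.0209).

Shape 2 is a open polyline drawn with `<path>`. Its stroke #ff0000 means cut at S906, F860. After flipping Y the toolpath is (40.5440,59.4318) → (160.1372,79.3664) → (164.3439,98.7337) → (160.3893,102.8570).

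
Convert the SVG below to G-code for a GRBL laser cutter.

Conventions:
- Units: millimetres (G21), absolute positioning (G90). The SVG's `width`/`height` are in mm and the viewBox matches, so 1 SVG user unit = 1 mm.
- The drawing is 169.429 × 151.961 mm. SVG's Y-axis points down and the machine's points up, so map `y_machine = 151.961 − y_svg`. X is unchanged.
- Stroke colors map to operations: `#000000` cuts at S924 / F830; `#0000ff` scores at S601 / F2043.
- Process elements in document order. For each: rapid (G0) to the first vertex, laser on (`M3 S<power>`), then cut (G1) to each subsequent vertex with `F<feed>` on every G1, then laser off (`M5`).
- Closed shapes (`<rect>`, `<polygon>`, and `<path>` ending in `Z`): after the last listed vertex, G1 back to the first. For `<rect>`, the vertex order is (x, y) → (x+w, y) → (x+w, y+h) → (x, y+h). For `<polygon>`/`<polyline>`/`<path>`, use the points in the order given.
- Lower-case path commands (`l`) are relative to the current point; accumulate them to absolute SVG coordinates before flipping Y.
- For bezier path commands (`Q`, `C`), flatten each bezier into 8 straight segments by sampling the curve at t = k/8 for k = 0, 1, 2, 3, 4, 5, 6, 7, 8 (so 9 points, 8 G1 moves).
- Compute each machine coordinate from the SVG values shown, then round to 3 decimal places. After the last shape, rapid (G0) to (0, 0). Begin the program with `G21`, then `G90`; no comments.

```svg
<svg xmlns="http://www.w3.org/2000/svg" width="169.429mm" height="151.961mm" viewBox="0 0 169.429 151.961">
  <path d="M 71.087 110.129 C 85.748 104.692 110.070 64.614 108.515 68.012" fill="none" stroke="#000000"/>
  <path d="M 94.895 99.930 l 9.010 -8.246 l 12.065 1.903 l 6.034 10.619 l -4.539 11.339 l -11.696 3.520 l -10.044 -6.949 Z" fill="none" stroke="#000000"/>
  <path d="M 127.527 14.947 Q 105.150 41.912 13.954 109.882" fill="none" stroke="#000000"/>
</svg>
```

1 u = 1 mm; y_m = 151.961 − y.

[1] `<path>` cubic bezier, #000000→cut S924 F830: (71.087,41.832) → (76.968,45.342) → (83.339,51.184) → (89.782,58.443) → (95.882,66.204) → (101.222,73.550) → (105.385,79.566) → (107.955,83.338) → (108.515,83.949)

[2] `<path>` regular polygon, #000000→cut S924 F830: (94.895,52.031) → (103.905,60.277) → (115.970,58.374) → (122.004,47.755) → (117.465,36.416) → (105.769,32.896) → (95.725,39.845) → (94.895,52.031) (closed)

[3] `<path>` quadratic bezier, #000000→cut S924 F830: (127.527,137.014) → (120.857,129.632) → (112.037,120.969) → (101.067,111.024) → (87.945,99.798) → (72.673,87.290) → (55.251,73.501) → (35.678,58.431) → (13.954,42.079)

G21
G90
G0 X71.087 Y41.832
M3 S924
G1 X76.968 Y45.342 F830
G1 X83.339 Y51.184 F830
G1 X89.782 Y58.443 F830
G1 X95.882 Y66.204 F830
G1 X101.222 Y73.550 F830
G1 X105.385 Y79.566 F830
G1 X107.955 Y83.338 F830
G1 X108.515 Y83.949 F830
M5
G0 X94.895 Y52.031
M3 S924
G1 X103.905 Y60.277 F830
G1 X115.970 Y58.374 F830
G1 X122.004 Y47.755 F830
G1 X117.465 Y36.416 F830
G1 X105.769 Y32.896 F830
G1 X95.725 Y39.845 F830
G1 X94.895 Y52.031 F830
M5
G0 X127.527 Y137.014
M3 S924
G1 X120.857 Y129.632 F830
G1 X112.037 Y120.969 F830
G1 X101.067 Y111.024 F830
G1 X87.945 Y99.798 F830
G1 X72.673 Y87.290 F830
G1 X55.251 Y73.501 F830
G1 X35.678 Y58.431 F830
G1 X13.954 Y42.079 F830
M5
G0 X0.000 Y0.000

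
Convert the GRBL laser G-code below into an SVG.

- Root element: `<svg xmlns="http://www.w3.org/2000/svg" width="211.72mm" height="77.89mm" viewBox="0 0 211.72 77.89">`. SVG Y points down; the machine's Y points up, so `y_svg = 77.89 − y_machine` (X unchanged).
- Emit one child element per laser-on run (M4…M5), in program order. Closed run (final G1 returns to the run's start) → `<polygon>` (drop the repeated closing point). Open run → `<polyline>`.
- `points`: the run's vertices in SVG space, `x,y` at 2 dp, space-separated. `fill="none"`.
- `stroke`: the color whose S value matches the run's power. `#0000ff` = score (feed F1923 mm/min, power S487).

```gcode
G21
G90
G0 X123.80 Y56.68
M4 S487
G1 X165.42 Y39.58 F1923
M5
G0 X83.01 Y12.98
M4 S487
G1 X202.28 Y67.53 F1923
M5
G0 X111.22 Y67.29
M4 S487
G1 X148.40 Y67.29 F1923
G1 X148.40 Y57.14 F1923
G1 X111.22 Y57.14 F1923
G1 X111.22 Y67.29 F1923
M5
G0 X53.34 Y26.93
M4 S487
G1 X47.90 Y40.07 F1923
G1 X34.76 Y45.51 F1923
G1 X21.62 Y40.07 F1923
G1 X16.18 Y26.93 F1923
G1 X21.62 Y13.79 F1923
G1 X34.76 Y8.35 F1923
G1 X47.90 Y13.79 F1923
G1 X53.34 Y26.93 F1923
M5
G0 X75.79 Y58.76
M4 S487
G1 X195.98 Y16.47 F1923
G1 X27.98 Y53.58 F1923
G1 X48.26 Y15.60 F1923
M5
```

<svg xmlns="http://www.w3.org/2000/svg" width="211.72mm" height="77.89mm" viewBox="0 0 211.72 77.89">
  <polyline points="123.80,21.21 165.42,38.31" fill="none" stroke="#0000ff"/>
  <polyline points="83.01,64.91 202.28,10.36" fill="none" stroke="#0000ff"/>
  <polygon points="111.22,10.60 148.40,10.60 148.40,20.75 111.22,20.75" fill="none" stroke="#0000ff"/>
  <polygon points="53.34,50.96 47.90,37.82 34.76,32.38 21.62,37.82 16.18,50.96 21.62,64.10 34.76,69.54 47.90,64.10" fill="none" stroke="#0000ff"/>
  <polyline points="75.79,19.13 195.98,61.42 27.98,24.31 48.26,62.29" fill="none" stroke="#0000ff"/>
</svg>

Each laser-on run becomes one SVG element. Flip Y back into SVG space with y_svg = 77.89 − y_machine. Every run uses S487, so all elements get stroke `#0000ff` (score).

Run 1: The run is open, so emit a `<polyline>` with points (Y-flipped): 123.80,21.21 165.42,38.31.

Run 2: The run is open, so emit a `<polyline>` with points (Y-flipped): 83.01,64.91 202.28,10.36.

Run 3: The run returns to its start, so emit a `<polygon>` with points (Y-flipped): 111.22,10.60 148.40,10.60 148.40,20.75 111.22,20.75.

Run 4: The run returns to its start, so emit a `<polygon>` with points (Y-flipped): 53.34,50.96 47.90,37.82 34.76,32.38 21.62,37.82 16.18,50.96 21.62,64.10 34.76,69.54 47.90,64.10.

Run 5: The run is open, so emit a `<polyline>` with points (Y-flipped): 75.79,19.13 195.98,61.42 27.98,24.31 48.26,62.29.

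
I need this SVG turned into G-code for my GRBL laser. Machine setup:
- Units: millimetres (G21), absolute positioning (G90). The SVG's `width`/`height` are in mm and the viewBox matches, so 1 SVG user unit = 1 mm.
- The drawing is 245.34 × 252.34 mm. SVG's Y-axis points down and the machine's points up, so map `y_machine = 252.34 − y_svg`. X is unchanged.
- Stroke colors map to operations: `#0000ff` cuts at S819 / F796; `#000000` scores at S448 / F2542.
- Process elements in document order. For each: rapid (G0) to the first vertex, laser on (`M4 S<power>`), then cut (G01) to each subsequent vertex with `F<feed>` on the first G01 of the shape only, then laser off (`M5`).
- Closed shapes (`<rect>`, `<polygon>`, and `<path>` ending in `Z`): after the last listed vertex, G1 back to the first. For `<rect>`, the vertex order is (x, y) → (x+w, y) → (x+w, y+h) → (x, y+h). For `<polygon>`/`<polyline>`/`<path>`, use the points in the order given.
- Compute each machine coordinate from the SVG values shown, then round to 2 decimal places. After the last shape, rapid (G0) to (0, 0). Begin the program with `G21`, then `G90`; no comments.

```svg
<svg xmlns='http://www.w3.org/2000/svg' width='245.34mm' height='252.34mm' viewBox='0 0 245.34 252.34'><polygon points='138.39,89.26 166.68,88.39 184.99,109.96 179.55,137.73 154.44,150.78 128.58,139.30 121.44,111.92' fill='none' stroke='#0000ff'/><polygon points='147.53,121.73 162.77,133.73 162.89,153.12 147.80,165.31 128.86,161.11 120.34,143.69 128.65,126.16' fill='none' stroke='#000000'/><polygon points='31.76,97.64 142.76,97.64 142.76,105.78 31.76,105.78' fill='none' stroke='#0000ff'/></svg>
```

G21
G90
G0 X138.39 Y163.08
M4 S819
G01 X166.68 Y163.95 F796
G01 X184.99 Y142.38
G01 X179.55 Y114.61
G01 X154.44 Y101.56
G01 X128.58 Y113.04
G01 X121.44 Y140.42
G01 X138.39 Y163.08
M5
G0 X147.53 Y130.61
M4 S448
G01 X162.77 Y118.61 F2542
G01 X162.89 Y99.22
G01 X147.80 Y87.03
G01 X128.86 Y91.23
G01 X120.34 Y108.65
G01 X128.65 Y126.18
G01 X147.53 Y130.61
M5
G0 X31.76 Y154.70
M4 S819
G01 X142.76 Y154.70 F796
G01 X142.76 Y146.56
G01 X31.76 Y146.56
G01 X31.76 Y154.70
M5
G0 X0.00 Y0.00

1 u = 1 mm; y_m = 252.34 − y.

[1] `<polygon>` regular polygon, #0000ff→cut S819 F796: (138.39,163.08) → (166.68,163.95) → (184.99,142.38) → (179.55,114.61) → (154.44,101.56) → (128.58,113.04) → (121.44,140.42) → (138.39,163.08) (closed)

[2] `<polygon>` regular polygon, #000000→score S448 F2542: (147.53,130.61) → (162.77,118.61) → (162.89,99.22) → (147.80,87.03) → (128.86,91.23) → (120.34,108.65) → (128.65,126.18) → (147.53,130.61) (closed)

[3] `<polygon>` rectangle, #0000ff→cut S819 F796: (31.76,154.70) → (142.76,154.70) → (142.76,146.56) → (31.76,146.56) → (31.76,154.70) (closed)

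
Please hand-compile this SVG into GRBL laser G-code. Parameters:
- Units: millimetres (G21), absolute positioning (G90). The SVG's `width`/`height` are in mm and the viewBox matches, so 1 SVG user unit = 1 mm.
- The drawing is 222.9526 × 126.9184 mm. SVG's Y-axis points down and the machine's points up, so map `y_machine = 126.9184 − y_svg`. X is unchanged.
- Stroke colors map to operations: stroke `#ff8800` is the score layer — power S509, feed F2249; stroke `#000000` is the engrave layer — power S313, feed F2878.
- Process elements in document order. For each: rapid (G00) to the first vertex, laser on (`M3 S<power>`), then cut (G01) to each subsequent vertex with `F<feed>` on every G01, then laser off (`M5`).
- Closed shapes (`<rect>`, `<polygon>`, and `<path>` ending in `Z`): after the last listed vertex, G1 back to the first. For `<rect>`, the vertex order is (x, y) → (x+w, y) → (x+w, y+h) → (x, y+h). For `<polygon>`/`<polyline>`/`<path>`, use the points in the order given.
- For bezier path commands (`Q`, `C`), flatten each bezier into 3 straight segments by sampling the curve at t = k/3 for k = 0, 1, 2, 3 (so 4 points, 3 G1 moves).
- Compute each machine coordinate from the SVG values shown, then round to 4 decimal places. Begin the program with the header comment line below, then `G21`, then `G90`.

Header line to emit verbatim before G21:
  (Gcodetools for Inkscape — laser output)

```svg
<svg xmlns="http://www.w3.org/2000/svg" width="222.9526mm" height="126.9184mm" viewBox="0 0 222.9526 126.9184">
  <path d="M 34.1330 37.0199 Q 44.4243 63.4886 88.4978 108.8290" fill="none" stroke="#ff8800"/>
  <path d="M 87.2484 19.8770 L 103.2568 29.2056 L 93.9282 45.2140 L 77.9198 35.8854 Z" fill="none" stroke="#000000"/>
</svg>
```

viewBox `0 0 222.9526 126.9184` with mm width/height → 1 unit = 1 mm. Flip: y_m = 126.9184 − y_svg.

**Shape 1** — `<path>` quadratic bezier, stroke `#ff8800` → score (S509, F2249). Control points (SVG): P0=(34.1330,37.0199), P1=(44.4243,63.4886), P2=(88.4978,108.8290); sampled at t=k/3. Machine vertices: (34.1330,89.8985) → (44.7474,70.1558) → (62.8690,46.2195) → (88.4978,18.0894). Open path.

**Shape 2** — `<path>` regular polygon, stroke `#000000` → engrave (S313, F2878). Machine vertices: (87.2484,107.0414) → (103.2568,97.7128) → (93.9282,81.7044) → (77.9198,91.0330) → (87.2484,107.0414). Closed: final G1 returns to the first vertex.

(Gcodetools for Inkscape — laser output)
G21
G90
G00 X34.1330 Y89.8985
M3 S509
G01 X44.7474 Y70.1558 F2249
G01 X62.8690 Y46.2195 F2249
G01 X88.4978 Y18.0894 F2249
M5
G00 X87.2484 Y107.0414
M3 S313
G01 X103.2568 Y97.7128 F2878
G01 X93.9282 Y81.7044 F2878
G01 X77.9198 Y91.0330 F2878
G01 X87.2484 Y107.0414 F2878
M5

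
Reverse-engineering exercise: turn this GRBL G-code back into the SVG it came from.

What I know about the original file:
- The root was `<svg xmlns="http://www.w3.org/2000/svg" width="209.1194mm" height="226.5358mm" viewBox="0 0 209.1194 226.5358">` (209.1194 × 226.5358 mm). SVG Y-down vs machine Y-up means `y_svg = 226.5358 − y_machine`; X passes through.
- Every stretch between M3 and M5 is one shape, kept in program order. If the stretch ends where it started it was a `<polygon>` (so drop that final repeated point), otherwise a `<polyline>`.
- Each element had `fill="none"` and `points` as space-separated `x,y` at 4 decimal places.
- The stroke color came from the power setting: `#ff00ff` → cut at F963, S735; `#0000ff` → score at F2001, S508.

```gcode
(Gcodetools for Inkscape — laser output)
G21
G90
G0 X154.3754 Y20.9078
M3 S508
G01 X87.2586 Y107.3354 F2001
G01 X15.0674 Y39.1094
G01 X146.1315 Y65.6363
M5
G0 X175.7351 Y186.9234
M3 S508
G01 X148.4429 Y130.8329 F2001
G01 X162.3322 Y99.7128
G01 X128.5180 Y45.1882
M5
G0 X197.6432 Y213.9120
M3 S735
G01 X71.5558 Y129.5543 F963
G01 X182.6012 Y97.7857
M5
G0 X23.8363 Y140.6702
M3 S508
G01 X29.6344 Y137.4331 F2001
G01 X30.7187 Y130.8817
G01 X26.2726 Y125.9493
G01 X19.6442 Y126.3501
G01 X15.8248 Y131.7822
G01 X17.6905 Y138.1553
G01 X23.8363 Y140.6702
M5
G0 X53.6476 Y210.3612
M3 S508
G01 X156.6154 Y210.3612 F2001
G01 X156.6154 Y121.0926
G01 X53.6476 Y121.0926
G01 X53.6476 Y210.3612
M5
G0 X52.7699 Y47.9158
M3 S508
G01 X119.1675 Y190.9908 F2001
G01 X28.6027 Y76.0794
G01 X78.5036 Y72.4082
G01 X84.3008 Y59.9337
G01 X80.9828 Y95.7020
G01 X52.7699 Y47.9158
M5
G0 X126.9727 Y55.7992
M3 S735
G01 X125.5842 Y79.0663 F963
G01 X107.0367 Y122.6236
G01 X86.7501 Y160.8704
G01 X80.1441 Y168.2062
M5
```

<svg xmlns="http://www.w3.org/2000/svg" width="209.1194mm" height="226.5358mm" viewBox="0 0 209.1194 226.5358">
  <polyline points="154.3754,205.6280 87.2586,119.2004 15.0674,187.4264 146.1315,160.8995" fill="none" stroke="#0000ff"/>
  <polyline points="175.7351,39.6124 148.4429,95.7029 162.3322,126.8230 128.5180,181.3476" fill="none" stroke="#0000ff"/>
  <polyline points="197.6432,12.6238 71.5558,96.9815 182.6012,128.7501" fill="none" stroke="#ff00ff"/>
  <polygon points="23.8363,85.8656 29.6344,89.1027 30.7187,95.6541 26.2726,100.5865 19.6442,100.1857 15.8248,94.7536 17.6905,88.3805" fill="none" stroke="#0000ff"/>
  <polygon points="53.6476,16.1746 156.6154,16.1746 156.6154,105.4432 53.6476,105.4432" fill="none" stroke="#0000ff"/>
  <polygon points="52.7699,178.6200 119.1675,35.5450 28.6027,150.4564 78.5036,154.1276 84.3008,166.6021 80.9828,130.8338" fill="none" stroke="#0000ff"/>
  <polyline points="126.9727,170.7366 125.5842,147.4695 107.0367,103.9122 86.7501,65.6654 80.1441,58.3296" fill="none" stroke="#ff00ff"/>
</svg>

y_svg = 226.5358 − y_m.

[1] S508→`#0000ff` (score); open run; points: 154.3754,205.6280 87.2586,119.2004 15.0674,187.4264 146.1315,160.8995

[2] S508→`#0000ff` (score); open run; points: 175.7351,39.6124 148.4429,95.7029 162.3322,126.8230 128.5180,181.3476

[3] S735→`#ff00ff` (cut); open run; points: 197.6432,12.6238 71.5558,96.9815 182.6012,128.7501

[4] S508→`#0000ff` (score); closed run; points: 23.8363,85.8656 29.6344,89.1027 30.7187,95.6541 26.2726,100.5865 19.6442,100.1857 15.8248,94.7536 17.6905,88.3805

[5] S508→`#0000ff` (score); closed run; points: 53.6476,16.1746 156.6154,16.1746 156.6154,105.4432 53.6476,105.4432

[6] S508→`#0000ff` (score); closed run; points: 52.7699,178.6200 119.1675,35.5450 28.6027,150.4564 78.5036,154.1276 84.3008,166.6021 80.9828,130.8338

[7] S735→`#ff00ff` (cut); open run; points: 126.9727,170.7366 125.5842,147.4695 107.0367,103.9122 86.7501,65.6654 80.1441,58.3296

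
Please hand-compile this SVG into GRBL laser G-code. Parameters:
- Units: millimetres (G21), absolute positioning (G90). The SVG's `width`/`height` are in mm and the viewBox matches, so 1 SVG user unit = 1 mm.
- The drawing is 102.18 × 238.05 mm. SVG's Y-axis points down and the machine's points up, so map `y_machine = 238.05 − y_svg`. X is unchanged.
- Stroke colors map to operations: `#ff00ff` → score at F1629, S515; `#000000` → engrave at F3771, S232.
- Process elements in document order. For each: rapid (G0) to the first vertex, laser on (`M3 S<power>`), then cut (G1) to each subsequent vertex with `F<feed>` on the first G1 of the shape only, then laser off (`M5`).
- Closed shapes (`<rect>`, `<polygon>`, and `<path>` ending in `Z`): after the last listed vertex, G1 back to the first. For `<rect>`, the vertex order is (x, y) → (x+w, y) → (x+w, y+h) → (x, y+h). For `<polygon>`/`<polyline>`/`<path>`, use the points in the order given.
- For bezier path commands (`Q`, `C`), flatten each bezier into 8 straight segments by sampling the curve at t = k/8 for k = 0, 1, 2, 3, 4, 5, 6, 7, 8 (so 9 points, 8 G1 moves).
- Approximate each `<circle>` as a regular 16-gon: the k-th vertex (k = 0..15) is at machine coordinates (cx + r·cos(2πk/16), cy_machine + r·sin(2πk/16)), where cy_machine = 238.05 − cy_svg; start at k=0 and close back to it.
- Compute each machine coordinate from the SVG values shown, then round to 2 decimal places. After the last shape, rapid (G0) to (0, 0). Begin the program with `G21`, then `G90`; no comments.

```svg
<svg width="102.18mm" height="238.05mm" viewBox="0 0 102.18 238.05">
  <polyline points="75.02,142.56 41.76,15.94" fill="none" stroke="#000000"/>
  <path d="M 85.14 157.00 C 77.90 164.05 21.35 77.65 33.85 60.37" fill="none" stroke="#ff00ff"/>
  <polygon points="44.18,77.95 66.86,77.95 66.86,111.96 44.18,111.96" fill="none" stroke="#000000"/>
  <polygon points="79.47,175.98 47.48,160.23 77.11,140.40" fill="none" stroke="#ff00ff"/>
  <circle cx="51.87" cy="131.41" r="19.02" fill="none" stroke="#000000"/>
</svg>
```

G21
G90
G0 X75.02 Y95.49
M3 S232
G1 X41.76 Y222.11 F3771
M5
G0 X85.14 Y81.05
M3 S515
G1 X80.34 Y82.47 F1629
G1 X72.31 Y90.74
G1 X62.43 Y103.97
G1 X52.09 Y120.24
G1 X42.68 Y137.65
G1 X35.57 Y154.30
G1 X32.17 Y168.28
G1 X33.85 Y177.68
M5
G0 X44.18 Y160.10
M3 S232
G1 X66.86 Y160.10 F3771
G1 X66.86 Y126.09
G1 X44.18 Y126.09
G1 X44.18 Y160.10
M5
G0 X79.47 Y62.07
M3 S515
G1 X47.48 Y77.82 F1629
G1 X77.11 Y97.65
G1 X79.47 Y62.07
M5
G0 X70.89 Y106.64
M3 S232
G1 X69.44 Y113.92 F3771
G1 X65.32 Y120.09
G1 X59.15 Y124.21
G1 X51.87 Y125.66
G1 X44.59 Y124.21
G1 X38.42 Y120.09
G1 X34.30 Y113.92
G1 X32.85 Y106.64
G1 X34.30 Y99.36
G1 X38.42 Y93.19
G1 X44.59 Y89.07
G1 X51.87 Y87.62
G1 X59.15 Y89.07
G1 X65.32 Y93.19
G1 X69.44 Y99.36
G1 X70.89 Y106.64
M5
G0 X0.00 Y0.00

1 u = 1 mm; y_m = 238.05 − y.

[1] `<polyline>` line segment, #000000→engrave S232 F3771: (75.02,95.49) → (41.76,222.11)

[2] `<path>` cubic bezier, #ff00ff→score S515 F1629: (85.14,81.05) → (80.34,82.47) → (72.31,90.74) → (62.43,103.97) → (52.09,120.24) → (42.68,137.65) → (35.57,154.30) → (32.17,168.28) → (33.85,177.68)

[3] `<polygon>` rectangle, #000000→engrave S232 F3771: (44.18,160.10) → (66.86,160.10) → (66.86,126.09) → (44.18,126.09) → (44.18,160.10) (closed)

[4] `<polygon>` regular polygon, #ff00ff→score S515 F1629: (79.47,62.07) → (47.48,77.82) → (77.11,97.65) → (79.47,62.07) (closed)

[5] `<circle>` circle, #000000→engrave S232 F3771: (70.89,106.64) → (69.44,113.92) → (65.32,120.09) → (59.15,124.21) → (51.87,125.66) → (44.59,124.21) → (38.42,120.09) → (34.30,113.92) → (32.85,106.64) → (34.30,99.36) → (38.42,93.19) → (44.59,89.07) → (51.87,87.62) → (59.15,89.07) → (65.32,93.19) → (69.44,99.36) → (70.89,106.64) (closed)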